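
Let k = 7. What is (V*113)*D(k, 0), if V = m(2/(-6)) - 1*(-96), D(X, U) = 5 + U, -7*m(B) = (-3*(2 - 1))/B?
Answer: 374595/7 ≈ 53514.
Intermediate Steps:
m(B) = 3/(7*B) (m(B) = -(-3*(2 - 1))/(7*B) = -(-3*1)/(7*B) = -(-3)/(7*B) = 3/(7*B))
V = 663/7 (V = 3/(7*((2/(-6)))) - 1*(-96) = 3/(7*((2*(-1/6)))) + 96 = 3/(7*(-1/3)) + 96 = (3/7)*(-3) + 96 = -9/7 + 96 = 663/7 ≈ 94.714)
(V*113)*D(k, 0) = ((663/7)*113)*(5 + 0) = (74919/7)*5 = 374595/7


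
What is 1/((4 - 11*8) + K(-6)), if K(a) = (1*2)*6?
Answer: -1/72 ≈ -0.013889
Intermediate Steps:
K(a) = 12 (K(a) = 2*6 = 12)
1/((4 - 11*8) + K(-6)) = 1/((4 - 11*8) + 12) = 1/((4 - 88) + 12) = 1/(-84 + 12) = 1/(-72) = -1/72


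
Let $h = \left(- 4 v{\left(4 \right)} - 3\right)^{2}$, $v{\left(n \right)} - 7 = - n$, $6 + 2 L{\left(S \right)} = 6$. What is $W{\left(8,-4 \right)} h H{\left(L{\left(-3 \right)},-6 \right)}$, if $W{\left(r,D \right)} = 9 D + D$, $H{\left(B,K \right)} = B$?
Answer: $0$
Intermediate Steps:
$L{\left(S \right)} = 0$ ($L{\left(S \right)} = -3 + \frac{1}{2} \cdot 6 = -3 + 3 = 0$)
$v{\left(n \right)} = 7 - n$
$W{\left(r,D \right)} = 10 D$
$h = 225$ ($h = \left(- 4 \left(7 - 4\right) - 3\right)^{2} = \left(\left(-4\right) 3 - 3\right)^{2} = \left(-12 - 3\right)^{2} = \left(-15\right)^{2} = 225$)
$W{\left(8,-4 \right)} h H{\left(L{\left(-3 \right)},-6 \right)} = 10 \left(-4\right) 225 \cdot 0 = \left(-40\right) 225 \cdot 0 = \left(-9000\right) 0 = 0$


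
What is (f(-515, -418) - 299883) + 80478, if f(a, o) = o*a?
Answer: -4135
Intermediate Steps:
f(a, o) = a*o
(f(-515, -418) - 299883) + 80478 = (-515*(-418) - 299883) + 80478 = (215270 - 299883) + 80478 = -84613 + 80478 = -4135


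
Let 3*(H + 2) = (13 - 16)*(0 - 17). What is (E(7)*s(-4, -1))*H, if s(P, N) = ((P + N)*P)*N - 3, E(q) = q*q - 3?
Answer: -15870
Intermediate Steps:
E(q) = -3 + q**2 (E(q) = q**2 - 3 = -3 + q**2)
H = 15 (H = -2 + ((13 - 16)*(0 - 17))/3 = -2 + (-3*(-17))/3 = -2 + (1/3)*51 = -2 + 17 = 15)
s(P, N) = -3 + N*P*(N + P) (s(P, N) = ((N + P)*P)*N - 3 = (P*(N + P))*N - 3 = N*P*(N + P) - 3 = -3 + N*P*(N + P))
(E(7)*s(-4, -1))*H = ((-3 + 7**2)*(-3 - 1*(-4)**2 - 4*(-1)**2))*15 = ((-3 + 49)*(-3 - 1*16 - 4*1))*15 = (46*(-3 - 16 - 4))*15 = (46*(-23))*15 = -1058*15 = -15870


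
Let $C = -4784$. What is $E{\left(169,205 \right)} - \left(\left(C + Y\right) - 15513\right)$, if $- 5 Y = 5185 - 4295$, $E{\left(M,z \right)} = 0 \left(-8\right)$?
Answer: $20475$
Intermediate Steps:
$E{\left(M,z \right)} = 0$
$Y = -178$ ($Y = - \frac{5185 - 4295}{5} = \left(- \frac{1}{5}\right) 890 = -178$)
$E{\left(169,205 \right)} - \left(\left(C + Y\right) - 15513\right) = 0 - \left(\left(-4784 - 178\right) - 15513\right) = 0 - \left(-4962 - 15513\right) = 0 - -20475 = 0 + 20475 = 20475$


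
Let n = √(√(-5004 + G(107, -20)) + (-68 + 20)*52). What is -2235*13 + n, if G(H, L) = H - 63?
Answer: -29055 + 2*√(-624 + I*√310) ≈ -29054.0 + 49.965*I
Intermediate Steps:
G(H, L) = -63 + H
n = √(-2496 + 4*I*√310) (n = √(√(-5004 + (-63 + 107)) + (-68 + 20)*52) = √(√(-5004 + 44) - 48*52) = √(√(-4960) - 2496) = √(4*I*√310 - 2496) = √(-2496 + 4*I*√310) ≈ 0.7048 + 49.965*I)
-2235*13 + n = -2235*13 + 2*√(-624 + I*√310) = -29055 + 2*√(-624 + I*√310)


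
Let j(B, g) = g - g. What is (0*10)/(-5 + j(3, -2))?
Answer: 0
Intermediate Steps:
j(B, g) = 0
(0*10)/(-5 + j(3, -2)) = (0*10)/(-5 + 0) = 0/(-5) = 0*(-⅕) = 0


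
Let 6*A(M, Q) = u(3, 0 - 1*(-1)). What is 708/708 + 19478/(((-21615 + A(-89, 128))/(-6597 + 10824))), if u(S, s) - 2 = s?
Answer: -164623783/43229 ≈ -3808.2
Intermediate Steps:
u(S, s) = 2 + s
A(M, Q) = ½ (A(M, Q) = (2 + (0 - 1*(-1)))/6 = (2 + (0 + 1))/6 = (2 + 1)/6 = (⅙)*3 = ½)
708/708 + 19478/(((-21615 + A(-89, 128))/(-6597 + 10824))) = 708/708 + 19478/(((-21615 + ½)/(-6597 + 10824))) = 708*(1/708) + 19478/((-43229/2/4227)) = 1 + 19478/((-43229/2*1/4227)) = 1 + 19478/(-43229/8454) = 1 + 19478*(-8454/43229) = 1 - 164667012/43229 = -164623783/43229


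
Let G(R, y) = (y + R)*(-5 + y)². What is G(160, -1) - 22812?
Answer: -17088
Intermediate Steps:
G(R, y) = (-5 + y)²*(R + y) (G(R, y) = (R + y)*(-5 + y)² = (-5 + y)²*(R + y))
G(160, -1) - 22812 = (-5 - 1)²*(160 - 1) - 22812 = (-6)²*159 - 22812 = 36*159 - 22812 = 5724 - 22812 = -17088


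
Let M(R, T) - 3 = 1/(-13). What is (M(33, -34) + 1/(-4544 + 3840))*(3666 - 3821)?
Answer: -4144545/9152 ≈ -452.86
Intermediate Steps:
M(R, T) = 38/13 (M(R, T) = 3 + 1/(-13) = 3 - 1/13 = 38/13)
(M(33, -34) + 1/(-4544 + 3840))*(3666 - 3821) = (38/13 + 1/(-4544 + 3840))*(3666 - 3821) = (38/13 + 1/(-704))*(-155) = (38/13 - 1/704)*(-155) = (26739/9152)*(-155) = -4144545/9152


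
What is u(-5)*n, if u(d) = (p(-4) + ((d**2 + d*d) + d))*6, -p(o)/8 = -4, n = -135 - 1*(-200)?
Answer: 30030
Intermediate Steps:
n = 65 (n = -135 + 200 = 65)
p(o) = 32 (p(o) = -8*(-4) = 32)
u(d) = 192 + 6*d + 12*d**2 (u(d) = (32 + ((d**2 + d*d) + d))*6 = (32 + ((d**2 + d**2) + d))*6 = (32 + (2*d**2 + d))*6 = (32 + (d + 2*d**2))*6 = (32 + d + 2*d**2)*6 = 192 + 6*d + 12*d**2)
u(-5)*n = (192 + 6*(-5) + 12*(-5)**2)*65 = (192 - 30 + 12*25)*65 = (192 - 30 + 300)*65 = 462*65 = 30030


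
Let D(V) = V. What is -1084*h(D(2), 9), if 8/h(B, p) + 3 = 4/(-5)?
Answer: 43360/19 ≈ 2282.1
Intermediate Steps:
h(B, p) = -40/19 (h(B, p) = 8/(-3 + 4/(-5)) = 8/(-3 + 4*(-⅕)) = 8/(-3 - ⅘) = 8/(-19/5) = 8*(-5/19) = -40/19)
-1084*h(D(2), 9) = -1084*(-40/19) = 43360/19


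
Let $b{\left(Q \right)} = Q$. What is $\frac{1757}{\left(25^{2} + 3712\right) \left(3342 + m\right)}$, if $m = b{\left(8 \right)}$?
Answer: $\frac{1757}{14528950} \approx 0.00012093$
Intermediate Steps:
$m = 8$
$\frac{1757}{\left(25^{2} + 3712\right) \left(3342 + m\right)} = \frac{1757}{\left(25^{2} + 3712\right) \left(3342 + 8\right)} = \frac{1757}{\left(625 + 3712\right) 3350} = \frac{1757}{4337 \cdot 3350} = \frac{1757}{14528950}$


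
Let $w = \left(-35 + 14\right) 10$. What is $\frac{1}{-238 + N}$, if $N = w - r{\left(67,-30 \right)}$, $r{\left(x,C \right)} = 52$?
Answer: $- \frac{1}{500} \approx -0.002$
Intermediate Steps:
$w = -210$ ($w = \left(-21\right) 10 = -210$)
$N = -262$ ($N = -210 - 52 = -262$)
$\frac{1}{-238 + N} = \frac{1}{-238 - 262} = \frac{1}{-500} = - \frac{1}{500}$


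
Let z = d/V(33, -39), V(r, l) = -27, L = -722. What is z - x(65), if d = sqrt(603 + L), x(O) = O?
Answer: -65 - I*sqrt(119)/27 ≈ -65.0 - 0.40403*I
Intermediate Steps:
d = I*sqrt(119) (d = sqrt(603 - 722) = sqrt(-119) = I*sqrt(119) ≈ 10.909*I)
z = -I*sqrt(119)/27 (z = (I*sqrt(119))/(-27) = (I*sqrt(119))*(-1/27) = -I*sqrt(119)/27 ≈ -0.40403*I)
z - x(65) = -I*sqrt(119)/27 - 1*65 = -I*sqrt(119)/27 - 65 = -65 - I*sqrt(119)/27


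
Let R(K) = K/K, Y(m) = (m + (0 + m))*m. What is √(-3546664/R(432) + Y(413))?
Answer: I*√3205526 ≈ 1790.4*I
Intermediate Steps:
Y(m) = 2*m² (Y(m) = (m + m)*m = (2*m)*m = 2*m²)
R(K) = 1
√(-3546664/R(432) + Y(413)) = √(-3546664/1 + 2*413²) = √(-3546664*1 + 2*170569) = √(-3546664 + 341138) = √(-3205526) = I*√3205526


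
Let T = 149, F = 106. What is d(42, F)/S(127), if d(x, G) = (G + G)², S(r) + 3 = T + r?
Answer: 44944/273 ≈ 164.63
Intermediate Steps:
S(r) = 146 + r (S(r) = -3 + (149 + r) = 146 + r)
d(x, G) = 4*G² (d(x, G) = (2*G)² = 4*G²)
d(42, F)/S(127) = (4*106²)/(146 + 127) = (4*11236)/273 = 44944*(1/273) = 44944/273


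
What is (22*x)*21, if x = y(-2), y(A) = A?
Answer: -924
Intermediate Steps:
x = -2
(22*x)*21 = (22*(-2))*21 = -44*21 = -924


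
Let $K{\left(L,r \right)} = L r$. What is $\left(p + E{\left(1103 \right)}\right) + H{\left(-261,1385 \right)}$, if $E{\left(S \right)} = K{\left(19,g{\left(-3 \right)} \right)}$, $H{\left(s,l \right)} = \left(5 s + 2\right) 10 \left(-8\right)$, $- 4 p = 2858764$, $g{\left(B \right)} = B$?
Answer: $-610508$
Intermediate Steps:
$p = -714691$ ($p = \left(- \frac{1}{4}\right) 2858764 = -714691$)
$H{\left(s,l \right)} = -160 - 400 s$ ($H{\left(s,l \right)} = \left(2 + 5 s\right) \left(-80\right) = -160 - 400 s$)
$E{\left(S \right)} = -57$ ($E{\left(S \right)} = 19 \left(-3\right) = -57$)
$\left(p + E{\left(1103 \right)}\right) + H{\left(-261,1385 \right)} = \left(-714691 - 57\right) - -104240 = -714748 + \left(-160 + 104400\right) = -714748 + 104240 = -610508$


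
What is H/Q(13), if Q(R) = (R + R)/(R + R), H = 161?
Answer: 161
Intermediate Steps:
Q(R) = 1 (Q(R) = (2*R)/((2*R)) = (2*R)*(1/(2*R)) = 1)
H/Q(13) = 161/1 = 161*1 = 161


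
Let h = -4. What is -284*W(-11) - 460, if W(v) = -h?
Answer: -1596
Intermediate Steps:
W(v) = 4 (W(v) = -1*(-4) = 4)
-284*W(-11) - 460 = -284*4 - 460 = -1136 - 460 = -1596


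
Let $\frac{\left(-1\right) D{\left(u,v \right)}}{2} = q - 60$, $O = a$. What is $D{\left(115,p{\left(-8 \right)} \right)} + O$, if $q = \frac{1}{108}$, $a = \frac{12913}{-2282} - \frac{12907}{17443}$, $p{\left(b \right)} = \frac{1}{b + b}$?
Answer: $\frac{61035643243}{537366501} \approx 113.58$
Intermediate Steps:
$p{\left(b \right)} = \frac{1}{2 b}$
$a = - \frac{254695233}{39804926}$ ($a = 12913 \left(- \frac{1}{2282}\right) - \frac{12907}{17443} = - \frac{12913}{2282} - \frac{12907}{17443} = - \frac{254695233}{39804926} \approx -6.3986$)
$O = - \frac{254695233}{39804926} \approx -6.3986$
$q = \frac{1}{108} \approx 0.0092593$
$D{\left(u,v \right)} = \frac{6479}{54}$ ($D{\left(u,v \right)} = - 2 \left(\frac{1}{108} - 60\right) = \left(-2\right) \left(- \frac{6479}{108}\right) = \frac{6479}{54}$)
$D{\left(115,p{\left(-8 \right)} \right)} + O = \frac{6479}{54} - \frac{254695233}{39804926} = \frac{61035643243}{537366501}$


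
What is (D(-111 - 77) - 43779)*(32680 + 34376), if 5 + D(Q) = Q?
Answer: -2948586432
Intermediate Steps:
D(Q) = -5 + Q
(D(-111 - 77) - 43779)*(32680 + 34376) = ((-5 + (-111 - 77)) - 43779)*(32680 + 34376) = ((-5 - 188) - 43779)*67056 = (-193 - 43779)*67056 = -43972*67056 = -2948586432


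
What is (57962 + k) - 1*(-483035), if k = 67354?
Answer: 608351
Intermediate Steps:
(57962 + k) - 1*(-483035) = (57962 + 67354) - 1*(-483035) = 125316 + 483035 = 608351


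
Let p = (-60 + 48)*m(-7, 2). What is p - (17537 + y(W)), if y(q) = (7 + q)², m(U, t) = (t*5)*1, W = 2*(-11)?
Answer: -17882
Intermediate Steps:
W = -22
m(U, t) = 5*t (m(U, t) = (5*t)*1 = 5*t)
p = -120 (p = (-60 + 48)*(5*2) = -12*10 = -120)
p - (17537 + y(W)) = -120 - (17537 + (7 - 22)²) = -120 - (17537 + (-15)²) = -120 - (17537 + 225) = -120 - 1*17762 = -120 - 17762 = -17882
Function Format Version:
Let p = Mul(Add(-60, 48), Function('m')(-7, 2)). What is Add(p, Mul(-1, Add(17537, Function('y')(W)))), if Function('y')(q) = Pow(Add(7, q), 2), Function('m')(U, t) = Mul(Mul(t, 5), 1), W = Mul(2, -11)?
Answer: -17882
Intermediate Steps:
W = -22
Function('m')(U, t) = Mul(5, t) (Function('m')(U, t) = Mul(Mul(5, t), 1) = Mul(5, t))
p = -120 (p = Mul(Add(-60, 48), Mul(5, 2)) = Mul(-12, 10) = -120)
Add(p, Mul(-1, Add(17537, Function('y')(W)))) = Add(-120, Mul(-1, Add(17537, Pow(Add(7, -22), 2)))) = Add(-120, Mul(-1, Add(17537, Pow(-15, 2)))) = Add(-120, Mul(-1, Add(17537, 225))) = Add(-120, Mul(-1, 17762)) = Add(-120, -17762) = -17882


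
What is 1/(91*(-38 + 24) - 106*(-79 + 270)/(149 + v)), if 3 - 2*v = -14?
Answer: -315/441802 ≈ -0.00071299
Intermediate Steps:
v = 17/2 (v = 3/2 - ½*(-14) = 3/2 + 7 = 17/2 ≈ 8.5000)
1/(91*(-38 + 24) - 106*(-79 + 270)/(149 + v)) = 1/(91*(-38 + 24) - 106*(-79 + 270)/(149 + 17/2)) = 1/(91*(-14) - 20246/315/2) = 1/(-1274 - 20246*2/315) = 1/(-1274 - 106*382/315) = 1/(-1274 - 40492/315) = 1/(-441802/315) = -315/441802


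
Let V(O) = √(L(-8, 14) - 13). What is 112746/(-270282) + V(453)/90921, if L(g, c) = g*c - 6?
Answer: -18791/45047 + I*√131/90921 ≈ -0.41714 + 0.00012588*I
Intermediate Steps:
L(g, c) = -6 + c*g (L(g, c) = c*g - 6 = -6 + c*g)
V(O) = I*√131 (V(O) = √((-6 + 14*(-8)) - 13) = √((-6 - 112) - 13) = √(-118 - 13) = √(-131) = I*√131)
112746/(-270282) + V(453)/90921 = 112746/(-270282) + (I*√131)/90921 = 112746*(-1/270282) + (I*√131)*(1/90921) = -18791/45047 + I*√131/90921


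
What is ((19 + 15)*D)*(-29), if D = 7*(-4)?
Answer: 27608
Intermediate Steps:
D = -28
((19 + 15)*D)*(-29) = ((19 + 15)*(-28))*(-29) = (34*(-28))*(-29) = -952*(-29) = 27608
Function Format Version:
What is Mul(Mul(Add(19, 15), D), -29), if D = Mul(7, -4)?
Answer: 27608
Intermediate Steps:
D = -28
Mul(Mul(Add(19, 15), D), -29) = Mul(Mul(Add(19, 15), -28), -29) = Mul(Mul(34, -28), -29) = Mul(-952, -29) = 27608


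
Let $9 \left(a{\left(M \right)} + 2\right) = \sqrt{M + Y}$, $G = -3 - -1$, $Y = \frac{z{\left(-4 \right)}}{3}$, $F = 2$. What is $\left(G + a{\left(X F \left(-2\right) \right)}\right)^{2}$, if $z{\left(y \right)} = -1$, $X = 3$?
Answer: $\frac{\left(108 - i \sqrt{111}\right)^{2}}{729} \approx 15.848 - 3.1217 i$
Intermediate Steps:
$Y = - \frac{1}{3} \approx -0.33333$
$G = -2$ ($G = -3 + 1 = -2$)
$a{\left(M \right)} = -2 + \frac{\sqrt{- \frac{1}{3} + M}}{9}$ ($a{\left(M \right)} = -2 + \frac{\sqrt{M - \frac{1}{3}}}{9} = -2 + \frac{\sqrt{- \frac{1}{3} + M}}{9}$)
$\left(G + a{\left(X F \left(-2\right) \right)}\right)^{2} = \left(-2 - \left(2 - \frac{\sqrt{-3 + 9 \cdot 3 \cdot 2 \left(-2\right)}}{27}\right)\right)^{2} = \left(-2 - \left(2 - \frac{\sqrt{-3 + 9 \cdot 6 \left(-2\right)}}{27}\right)\right)^{2} = \left(-2 - \left(2 - \frac{\sqrt{-3 + 9 \left(-12\right)}}{27}\right)\right)^{2} = \left(-2 - \left(2 - \frac{\sqrt{-3 - 108}}{27}\right)\right)^{2} = \left(-2 - \left(2 - \frac{\sqrt{-111}}{27}\right)\right)^{2} = \left(-2 - \left(2 - \frac{i \sqrt{111}}{27}\right)\right)^{2} = \left(-4 + \frac{i \sqrt{111}}{27}\right)^{2}$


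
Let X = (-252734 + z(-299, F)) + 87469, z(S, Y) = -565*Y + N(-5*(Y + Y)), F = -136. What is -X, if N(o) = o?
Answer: 87065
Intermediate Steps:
z(S, Y) = -575*Y (z(S, Y) = -565*Y - 5*(Y + Y) = -565*Y - 10*Y = -575*Y)
X = -87065 (X = (-252734 - 575*(-136)) + 87469 = (-252734 + 78200) + 87469 = -174534 + 87469 = -87065)
-X = -1*(-87065) = 87065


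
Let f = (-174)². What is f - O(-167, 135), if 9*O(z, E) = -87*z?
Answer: 85985/3 ≈ 28662.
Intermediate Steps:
O(z, E) = -29*z/3 (O(z, E) = (-87*z)/9 = -29*z/3)
f = 30276
f - O(-167, 135) = 30276 - (-29)*(-167)/3 = 30276 - 1*4843/3 = 30276 - 4843/3 = 85985/3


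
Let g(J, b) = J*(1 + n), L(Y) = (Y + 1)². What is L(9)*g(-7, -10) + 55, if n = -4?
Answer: 2155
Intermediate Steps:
L(Y) = (1 + Y)²
g(J, b) = -3*J (g(J, b) = J*(1 - 4) = J*(-3) = -3*J)
L(9)*g(-7, -10) + 55 = (1 + 9)²*(-3*(-7)) + 55 = 10²*21 + 55 = 100*21 + 55 = 2100 + 55 = 2155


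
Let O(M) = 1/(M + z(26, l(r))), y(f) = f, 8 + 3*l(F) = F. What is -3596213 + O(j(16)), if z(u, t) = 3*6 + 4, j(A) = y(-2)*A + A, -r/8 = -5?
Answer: -21577277/6 ≈ -3.5962e+6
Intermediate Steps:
r = 40 (r = -8*(-5) = 40)
l(F) = -8/3 + F/3
j(A) = -A (j(A) = -2*A + A = -A)
z(u, t) = 22 (z(u, t) = 18 + 4 = 22)
O(M) = 1/(22 + M) (O(M) = 1/(M + 22) = 1/(22 + M))
-3596213 + O(j(16)) = -3596213 + 1/(22 - 1*16) = -3596213 + 1/(22 - 16) = -3596213 + 1/6 = -3596213 + ⅙ = -21577277/6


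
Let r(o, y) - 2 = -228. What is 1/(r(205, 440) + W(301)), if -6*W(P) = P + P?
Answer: -3/979 ≈ -0.0030643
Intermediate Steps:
r(o, y) = -226 (r(o, y) = 2 - 228 = -226)
W(P) = -P/3 (W(P) = -(P + P)/6 = -P/3)
1/(r(205, 440) + W(301)) = 1/(-226 - 1/3*301) = 1/(-226 - 301/3) = 1/(-979/3) = -3/979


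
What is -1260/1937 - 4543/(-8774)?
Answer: -2255449/16995238 ≈ -0.13271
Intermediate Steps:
-1260/1937 - 4543/(-8774) = -1260*1/1937 - 4543*(-1/8774) = -1260/1937 + 4543/8774 = -2255449/16995238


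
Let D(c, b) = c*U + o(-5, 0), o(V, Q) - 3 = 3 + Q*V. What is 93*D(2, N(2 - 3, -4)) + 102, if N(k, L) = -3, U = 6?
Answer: 1776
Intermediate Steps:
o(V, Q) = 6 + Q*V (o(V, Q) = 3 + (3 + Q*V) = 6 + Q*V)
D(c, b) = 6 + 6*c (D(c, b) = c*6 + (6 + 0*(-5)) = 6*c + (6 + 0) = 6*c + 6 = 6 + 6*c)
93*D(2, N(2 - 3, -4)) + 102 = 93*(6 + 6*2) + 102 = 93*(6 + 12) + 102 = 93*18 + 102 = 1674 + 102 = 1776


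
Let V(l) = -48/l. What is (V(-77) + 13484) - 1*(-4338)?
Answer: 1372342/77 ≈ 17823.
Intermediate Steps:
(V(-77) + 13484) - 1*(-4338) = (-48/(-77) + 13484) - 1*(-4338) = (-48*(-1/77) + 13484) + 4338 = (48/77 + 13484) + 4338 = 1038316/77 + 4338 = 1372342/77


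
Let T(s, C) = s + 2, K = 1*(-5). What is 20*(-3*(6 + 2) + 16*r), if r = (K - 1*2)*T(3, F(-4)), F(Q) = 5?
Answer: -11680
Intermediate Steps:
K = -5
T(s, C) = 2 + s
r = -35 (r = (-5 - 1*2)*(2 + 3) = (-5 - 2)*5 = -7*5 = -35)
20*(-3*(6 + 2) + 16*r) = 20*(-3*(6 + 2) + 16*(-35)) = 20*(-3*8 - 560) = 20*(-24 - 560) = 20*(-584) = -11680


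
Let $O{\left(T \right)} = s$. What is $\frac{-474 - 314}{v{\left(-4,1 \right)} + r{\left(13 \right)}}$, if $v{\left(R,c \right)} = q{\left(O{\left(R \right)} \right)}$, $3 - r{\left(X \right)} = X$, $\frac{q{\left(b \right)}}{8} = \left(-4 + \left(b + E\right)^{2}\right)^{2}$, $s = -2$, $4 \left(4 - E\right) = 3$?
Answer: $- \frac{25216}{1201} \approx -20.996$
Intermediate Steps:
$E = \frac{13}{4}$ ($E = 4 - \frac{3}{4} = \frac{13}{4} \approx 3.25$)
$O{\left(T \right)} = -2$
$q{\left(b \right)} = 8 \left(-4 + \left(\frac{13}{4} + b\right)^{2}\right)^{2}$ ($q{\left(b \right)} = 8 \left(-4 + \left(b + \frac{13}{4}\right)^{2}\right)^{2} = 8 \left(-4 + \left(\frac{13}{4} + b\right)^{2}\right)^{2}$)
$r{\left(X \right)} = 3 - X$
$v{\left(R,c \right)} = \frac{1521}{32}$ ($v{\left(R,c \right)} = \frac{\left(-64 + \left(13 + 4 \left(-2\right)\right)^{2}\right)^{2}}{32} = \frac{\left(-64 + \left(13 - 8\right)^{2}\right)^{2}}{32} = \frac{\left(-64 + 5^{2}\right)^{2}}{32} = \frac{\left(-64 + 25\right)^{2}}{32} = \frac{\left(-39\right)^{2}}{32} = \frac{1}{32} \cdot 1521 = \frac{1521}{32}$)
$\frac{-474 - 314}{v{\left(-4,1 \right)} + r{\left(13 \right)}} = \frac{-474 - 314}{\frac{1521}{32} + \left(3 - 13\right)} = - \frac{788}{\frac{1521}{32} + \left(3 - 13\right)} = - \frac{788}{\frac{1521}{32} - 10} = - \frac{788}{\frac{1201}{32}} = \left(-788\right) \frac{32}{1201} = - \frac{25216}{1201}$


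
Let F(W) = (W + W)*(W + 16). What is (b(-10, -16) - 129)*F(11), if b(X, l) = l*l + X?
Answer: 69498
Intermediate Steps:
F(W) = 2*W*(16 + W) (F(W) = (2*W)*(16 + W) = 2*W*(16 + W))
b(X, l) = X + l**2 (b(X, l) = l**2 + X = X + l**2)
(b(-10, -16) - 129)*F(11) = ((-10 + (-16)**2) - 129)*(2*11*(16 + 11)) = ((-10 + 256) - 129)*(2*11*27) = (246 - 129)*594 = 117*594 = 69498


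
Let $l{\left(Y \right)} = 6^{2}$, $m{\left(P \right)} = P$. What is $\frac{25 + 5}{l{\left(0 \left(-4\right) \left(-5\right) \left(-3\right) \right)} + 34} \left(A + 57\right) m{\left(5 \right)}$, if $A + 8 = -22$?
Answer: $\frac{405}{7} \approx 57.857$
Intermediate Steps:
$A = -30$ ($A = -8 - 22 = -30$)
$l{\left(Y \right)} = 36$
$\frac{25 + 5}{l{\left(0 \left(-4\right) \left(-5\right) \left(-3\right) \right)} + 34} \left(A + 57\right) m{\left(5 \right)} = \frac{25 + 5}{36 + 34} \left(-30 + 57\right) 5 = \frac{30}{70} \cdot 27 \cdot 5 = 30 \cdot \frac{1}{70} \cdot 135 = \frac{3}{7} \cdot 135 = \frac{405}{7}$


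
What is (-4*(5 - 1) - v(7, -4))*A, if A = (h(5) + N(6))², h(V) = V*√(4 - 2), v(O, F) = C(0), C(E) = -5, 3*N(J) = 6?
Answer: -594 - 220*√2 ≈ -905.13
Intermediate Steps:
N(J) = 2 (N(J) = (⅓)*6 = 2)
v(O, F) = -5
h(V) = V*√2
A = (2 + 5*√2)² (A = (5*√2 + 2)² = (2 + 5*√2)² ≈ 82.284)
(-4*(5 - 1) - v(7, -4))*A = (-4*(5 - 1) - 1*(-5))*(54 + 20*√2) = (-4*4 + 5)*(54 + 20*√2) = (-16 + 5)*(54 + 20*√2) = -11*(54 + 20*√2) = -594 - 220*√2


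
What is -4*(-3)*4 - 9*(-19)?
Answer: 219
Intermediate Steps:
-4*(-3)*4 - 9*(-19) = 12*4 - 1*(-171) = 48 + 171 = 219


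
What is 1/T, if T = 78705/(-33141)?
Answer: -11047/26235 ≈ -0.42108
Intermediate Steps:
T = -26235/11047 (T = 78705*(-1/33141) = -26235/11047 ≈ -2.3749)
1/T = 1/(-26235/11047) = -11047/26235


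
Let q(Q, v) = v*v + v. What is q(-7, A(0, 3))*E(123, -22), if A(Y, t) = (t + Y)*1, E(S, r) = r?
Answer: -264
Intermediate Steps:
A(Y, t) = Y + t (A(Y, t) = (Y + t)*1 = Y + t)
q(Q, v) = v + v² (q(Q, v) = v² + v = v + v²)
q(-7, A(0, 3))*E(123, -22) = ((0 + 3)*(1 + (0 + 3)))*(-22) = (3*(1 + 3))*(-22) = (3*4)*(-22) = 12*(-22) = -264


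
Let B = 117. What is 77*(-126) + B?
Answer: -9585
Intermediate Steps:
77*(-126) + B = 77*(-126) + 117 = -9702 + 117 = -9585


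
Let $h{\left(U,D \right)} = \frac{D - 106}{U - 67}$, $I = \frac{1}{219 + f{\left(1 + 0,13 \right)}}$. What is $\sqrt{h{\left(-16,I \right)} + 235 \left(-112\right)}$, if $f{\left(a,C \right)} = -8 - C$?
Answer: $\frac{i \sqrt{789784976618}}{5478} \approx 162.23 i$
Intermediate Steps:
$I = \frac{1}{198}$ ($I = \frac{1}{219 - 21} = \frac{1}{198} \approx 0.0050505$)
$h{\left(U,D \right)} = \frac{-106 + D}{-67 + U}$
$\sqrt{h{\left(-16,I \right)} + 235 \left(-112\right)} = \sqrt{\frac{-106 + \frac{1}{198}}{-67 - 16} + 235 \left(-112\right)} = \sqrt{\frac{1}{-83} \left(- \frac{20987}{198}\right) - 26320} = \sqrt{\left(- \frac{1}{83}\right) \left(- \frac{20987}{198}\right) - 26320} = \sqrt{\frac{20987}{16434} - 26320} = \sqrt{- \frac{432521893}{16434}} = \frac{i \sqrt{789784976618}}{5478}$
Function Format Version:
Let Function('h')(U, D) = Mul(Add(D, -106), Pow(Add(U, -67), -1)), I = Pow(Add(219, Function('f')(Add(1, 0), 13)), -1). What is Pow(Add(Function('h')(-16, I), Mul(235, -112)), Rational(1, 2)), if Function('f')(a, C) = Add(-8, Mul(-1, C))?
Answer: Mul(Rational(1, 5478), I, Pow(789784976618, Rational(1, 2))) ≈ Mul(162.23, I)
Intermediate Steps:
I = Rational(1, 198) (I = Pow(Add(219, Add(-8, Mul(-1, 13))), -1) = Pow(Add(219, Add(-8, -13)), -1) = Pow(Add(219, -21), -1) = Pow(198, -1) = Rational(1, 198) ≈ 0.0050505)
Function('h')(U, D) = Mul(Pow(Add(-67, U), -1), Add(-106, D)) (Function('h')(U, D) = Mul(Add(-106, D), Pow(Add(-67, U), -1)) = Mul(Pow(Add(-67, U), -1), Add(-106, D)))
Pow(Add(Function('h')(-16, I), Mul(235, -112)), Rational(1, 2)) = Pow(Add(Mul(Pow(Add(-67, -16), -1), Add(-106, Rational(1, 198))), Mul(235, -112)), Rational(1, 2)) = Pow(Add(Mul(Pow(-83, -1), Rational(-20987, 198)), -26320), Rational(1, 2)) = Pow(Add(Mul(Rational(-1, 83), Rational(-20987, 198)), -26320), Rational(1, 2)) = Pow(Add(Rational(20987, 16434), -26320), Rational(1, 2)) = Pow(Rational(-432521893, 16434), Rational(1, 2)) = Mul(Rational(1, 5478), I, Pow(789784976618, Rational(1, 2)))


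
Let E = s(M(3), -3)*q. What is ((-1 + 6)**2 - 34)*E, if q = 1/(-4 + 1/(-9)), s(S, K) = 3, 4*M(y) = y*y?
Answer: 243/37 ≈ 6.5676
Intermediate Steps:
M(y) = y**2/4 (M(y) = (y*y)/4 = y**2/4)
q = -9/37 (q = 1/(-4 - 1/9) = 1/(-37/9) = -9/37 ≈ -0.24324)
E = -27/37 (E = 3*(-9/37) = -27/37 ≈ -0.72973)
((-1 + 6)**2 - 34)*E = ((-1 + 6)**2 - 34)*(-27/37) = (5**2 - 34)*(-27/37) = (25 - 34)*(-27/37) = -9*(-27/37) = 243/37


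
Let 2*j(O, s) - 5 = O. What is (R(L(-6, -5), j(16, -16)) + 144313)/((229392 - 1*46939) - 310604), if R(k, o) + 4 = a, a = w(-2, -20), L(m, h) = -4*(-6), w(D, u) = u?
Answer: -144289/128151 ≈ -1.1259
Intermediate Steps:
j(O, s) = 5/2 + O/2
L(m, h) = 24
a = -20
R(k, o) = -24 (R(k, o) = -4 - 20 = -24)
(R(L(-6, -5), j(16, -16)) + 144313)/((229392 - 1*46939) - 310604) = (-24 + 144313)/((229392 - 1*46939) - 310604) = 144289/((229392 - 46939) - 310604) = 144289/(182453 - 310604) = 144289/(-128151) = 144289*(-1/128151) = -144289/128151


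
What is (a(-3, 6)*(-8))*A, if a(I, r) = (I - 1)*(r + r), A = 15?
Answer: 5760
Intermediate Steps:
a(I, r) = 2*r*(-1 + I) (a(I, r) = (-1 + I)*(2*r) = 2*r*(-1 + I))
(a(-3, 6)*(-8))*A = ((2*6*(-1 - 3))*(-8))*15 = ((2*6*(-4))*(-8))*15 = -48*(-8)*15 = 384*15 = 5760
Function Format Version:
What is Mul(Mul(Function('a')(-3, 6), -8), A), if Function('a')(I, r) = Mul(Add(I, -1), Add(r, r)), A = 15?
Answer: 5760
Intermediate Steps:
Function('a')(I, r) = Mul(2, r, Add(-1, I)) (Function('a')(I, r) = Mul(Add(-1, I), Mul(2, r)) = Mul(2, r, Add(-1, I)))
Mul(Mul(Function('a')(-3, 6), -8), A) = Mul(Mul(Mul(2, 6, Add(-1, -3)), -8), 15) = Mul(Mul(Mul(2, 6, -4), -8), 15) = Mul(Mul(-48, -8), 15) = Mul(384, 15) = 5760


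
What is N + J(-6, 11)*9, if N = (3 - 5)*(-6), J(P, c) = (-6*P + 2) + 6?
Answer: 408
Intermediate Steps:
J(P, c) = 8 - 6*P (J(P, c) = (2 - 6*P) + 6 = 8 - 6*P)
N = 12 (N = -2*(-6) = 12)
N + J(-6, 11)*9 = 12 + (8 - 6*(-6))*9 = 12 + (8 + 36)*9 = 12 + 44*9 = 12 + 396 = 408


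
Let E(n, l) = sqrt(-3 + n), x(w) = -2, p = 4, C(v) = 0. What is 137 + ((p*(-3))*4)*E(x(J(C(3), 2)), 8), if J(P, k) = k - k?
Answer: 137 - 48*I*sqrt(5) ≈ 137.0 - 107.33*I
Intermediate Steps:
J(P, k) = 0
137 + ((p*(-3))*4)*E(x(J(C(3), 2)), 8) = 137 + ((4*(-3))*4)*sqrt(-3 - 2) = 137 + (-12*4)*sqrt(-5) = 137 - 48*I*sqrt(5)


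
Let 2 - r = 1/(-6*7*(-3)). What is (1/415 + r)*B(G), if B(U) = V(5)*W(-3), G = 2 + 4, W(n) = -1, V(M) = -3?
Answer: 104291/17430 ≈ 5.9834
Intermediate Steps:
G = 6
r = 251/126 (r = 2 - 1/(-6*7*(-3)) = 2 - 1/((-42*(-3))) = 2 - 1/126 = 251/126 ≈ 1.9921)
B(U) = 3 (B(U) = -3*(-1) = 3)
(1/415 + r)*B(G) = (1/415 + 251/126)*3 = (104291/52290)*3 = 104291/17430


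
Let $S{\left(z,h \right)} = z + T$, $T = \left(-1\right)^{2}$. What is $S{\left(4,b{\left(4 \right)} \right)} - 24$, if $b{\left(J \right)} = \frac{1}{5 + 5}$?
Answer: $-19$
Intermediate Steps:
$T = 1$
$b{\left(J \right)} = \frac{1}{10}$
$S{\left(z,h \right)} = 1 + z$ ($S{\left(z,h \right)} = z + 1 = 1 + z$)
$S{\left(4,b{\left(4 \right)} \right)} - 24 = \left(1 + 4\right) - 24 = 5 - 24 = -19$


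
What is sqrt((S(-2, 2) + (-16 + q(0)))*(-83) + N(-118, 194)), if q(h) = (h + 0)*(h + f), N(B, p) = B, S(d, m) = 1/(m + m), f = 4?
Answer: sqrt(4757)/2 ≈ 34.485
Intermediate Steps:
S(d, m) = 1/(2*m)
q(h) = h*(4 + h) (q(h) = (h + 0)*(h + 4) = h*(4 + h))
sqrt((S(-2, 2) + (-16 + q(0)))*(-83) + N(-118, 194)) = sqrt(((1/2)/2 + (-16 + 0*(4 + 0)))*(-83) - 118) = sqrt(((1/2)*(1/2) + (-16 + 0*4))*(-83) - 118) = sqrt((1/4 + (-16 + 0))*(-83) - 118) = sqrt((1/4 - 16)*(-83) - 118) = sqrt(-63/4*(-83) - 118) = sqrt(5229/4 - 118) = sqrt(4757/4) = sqrt(4757)/2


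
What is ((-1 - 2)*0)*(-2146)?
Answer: 0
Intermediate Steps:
((-1 - 2)*0)*(-2146) = -3*0*(-2146) = 0*(-2146) = 0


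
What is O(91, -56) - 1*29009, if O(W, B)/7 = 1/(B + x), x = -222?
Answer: -8064509/278 ≈ -29009.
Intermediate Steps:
O(W, B) = 7/(-222 + B) (O(W, B) = 7/(B - 222) = 7/(-222 + B))
O(91, -56) - 1*29009 = 7/(-222 - 56) - 1*29009 = 7/(-278) - 29009 = 7*(-1/278) - 29009 = -7/278 - 29009 = -8064509/278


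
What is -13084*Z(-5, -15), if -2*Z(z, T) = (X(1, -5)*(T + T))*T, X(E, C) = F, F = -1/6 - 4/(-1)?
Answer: 11284950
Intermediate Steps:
F = 23/6 (F = -1*1/6 - 4*(-1) = -1/6 + 4 = 23/6 ≈ 3.8333)
X(E, C) = 23/6
Z(z, T) = -23*T**2/6 (Z(z, T) = -23*(T + T)/6*T/2 = -23*(2*T)/6*T/2 = -23*T/3*T/2 = -23*T**2/6)
-13084*Z(-5, -15) = -(-150466)*(-15)**2/3 = -(-150466)*225/3 = -13084*(-1725/2) = 11284950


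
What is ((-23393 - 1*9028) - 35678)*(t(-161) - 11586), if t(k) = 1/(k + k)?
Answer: 254056462607/322 ≈ 7.8900e+8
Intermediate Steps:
t(k) = 1/(2*k)
((-23393 - 1*9028) - 35678)*(t(-161) - 11586) = ((-23393 - 1*9028) - 35678)*((1/2)/(-161) - 11586) = ((-23393 - 9028) - 35678)*((1/2)*(-1/161) - 11586) = (-32421 - 35678)*(-1/322 - 11586) = -68099*(-3730693/322) = 254056462607/322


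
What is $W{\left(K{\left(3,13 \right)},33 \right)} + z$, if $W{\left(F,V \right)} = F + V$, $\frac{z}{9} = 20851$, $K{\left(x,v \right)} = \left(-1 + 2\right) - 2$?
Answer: $187691$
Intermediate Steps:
$K{\left(x,v \right)} = -1$ ($K{\left(x,v \right)} = 1 - 2 = -1$)
$z = 187659$ ($z = 9 \cdot 20851 = 187659$)
$W{\left(K{\left(3,13 \right)},33 \right)} + z = \left(-1 + 33\right) + 187659 = 32 + 187659 = 187691$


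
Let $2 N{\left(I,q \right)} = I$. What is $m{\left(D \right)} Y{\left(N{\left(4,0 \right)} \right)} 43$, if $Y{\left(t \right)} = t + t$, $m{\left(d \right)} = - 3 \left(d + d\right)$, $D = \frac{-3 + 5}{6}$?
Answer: $-344$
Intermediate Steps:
$N{\left(I,q \right)} = \frac{I}{2}$
$D = \frac{1}{3}$ ($D = 2 \cdot \frac{1}{6} = \frac{1}{3} \approx 0.33333$)
$m{\left(d \right)} = - 6 d$ ($m{\left(d \right)} = - 3 \cdot 2 d = - 6 d$)
$Y{\left(t \right)} = 2 t$
$m{\left(D \right)} Y{\left(N{\left(4,0 \right)} \right)} 43 = \left(-6\right) \frac{1}{3} \cdot 2 \cdot \frac{1}{2} \cdot 4 \cdot 43 = - 2 \cdot 2 \cdot 2 \cdot 43 = \left(-2\right) 4 \cdot 43 = \left(-8\right) 43 = -344$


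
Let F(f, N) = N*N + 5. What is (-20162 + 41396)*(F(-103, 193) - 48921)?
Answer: -247737078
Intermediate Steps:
F(f, N) = 5 + N² (F(f, N) = N² + 5 = 5 + N²)
(-20162 + 41396)*(F(-103, 193) - 48921) = (-20162 + 41396)*((5 + 193²) - 48921) = 21234*((5 + 37249) - 48921) = 21234*(37254 - 48921) = 21234*(-11667) = -247737078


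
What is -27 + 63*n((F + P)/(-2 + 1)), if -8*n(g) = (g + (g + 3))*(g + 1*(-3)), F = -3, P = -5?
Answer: -6201/8 ≈ -775.13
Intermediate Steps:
n(g) = -(-3 + g)*(3 + 2*g)/8 (n(g) = -(g + (g + 3))*(g + 1*(-3))/8 = -(g + (3 + g))*(g - 3)/8 = -(3 + 2*g)*(-3 + g)/8 = -(-3 + g)*(3 + 2*g)/8)
-27 + 63*n((F + P)/(-2 + 1)) = -27 + 63*(9/8 - (-3 - 5)**2/(-2 + 1)**2/4 + 3*((-3 - 5)/(-2 + 1))/8) = -27 + 63*(9/8 - (-8/(-1))**2/4 + 3*(-8/(-1))/8) = -27 + 63*(9/8 - (-1*(-8))**2/4 + 3*(-1*(-8))/8) = -27 + 63*(9/8 - 1/4*8**2 + (3/8)*8) = -27 + 63*(9/8 - 1/4*64 + 3) = -27 + 63*(9/8 - 16 + 3) = -27 + 63*(-95/8) = -27 - 5985/8 = -6201/8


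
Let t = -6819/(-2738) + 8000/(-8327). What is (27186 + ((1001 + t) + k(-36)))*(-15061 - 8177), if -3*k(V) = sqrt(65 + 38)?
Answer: -7467292875505725/11399663 + 7746*sqrt(103) ≈ -6.5497e+8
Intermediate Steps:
k(V) = -sqrt(103)/3 (k(V) = -sqrt(65 + 38)/3 = -sqrt(103)/3)
t = 34877813/22799326 (t = -6819*(-1/2738) + 8000*(-1/8327) = 6819/2738 - 8000/8327 = 34877813/22799326 ≈ 1.5298)
(27186 + ((1001 + t) + k(-36)))*(-15061 - 8177) = (27186 + ((1001 + 34877813/22799326) - sqrt(103)/3))*(-15061 - 8177) = (27186 + (22857003139/22799326 - sqrt(103)/3))*(-23238) = (642679479775/22799326 - sqrt(103)/3)*(-23238) = -7467292875505725/11399663 + 7746*sqrt(103)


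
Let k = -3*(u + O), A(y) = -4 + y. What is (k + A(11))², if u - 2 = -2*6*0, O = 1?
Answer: 4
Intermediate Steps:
u = 2 (u = 2 - 2*6*0 = 2 - 12*0 = 2 + 0 = 2)
k = -9 (k = -3*(2 + 1) = -3*3 = -9)
(k + A(11))² = (-9 + (-4 + 11))² = (-9 + 7)² = (-2)² = 4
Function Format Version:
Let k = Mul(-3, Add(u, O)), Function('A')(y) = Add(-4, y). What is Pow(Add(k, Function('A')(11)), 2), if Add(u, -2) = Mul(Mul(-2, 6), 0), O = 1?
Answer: 4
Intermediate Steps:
u = 2 (u = Add(2, Mul(Mul(-2, 6), 0)) = Add(2, Mul(-12, 0)) = Add(2, 0) = 2)
k = -9 (k = Mul(-3, Add(2, 1)) = Mul(-3, 3) = -9)
Pow(Add(k, Function('A')(11)), 2) = Pow(Add(-9, Add(-4, 11)), 2) = Pow(Add(-9, 7), 2) = Pow(-2, 2) = 4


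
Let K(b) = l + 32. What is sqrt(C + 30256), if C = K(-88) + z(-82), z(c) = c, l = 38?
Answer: 2*sqrt(7561) ≈ 173.91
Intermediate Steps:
K(b) = 70 (K(b) = 38 + 32 = 70)
C = -12 (C = 70 - 82 = -12)
sqrt(C + 30256) = sqrt(-12 + 30256) = sqrt(30244) = 2*sqrt(7561)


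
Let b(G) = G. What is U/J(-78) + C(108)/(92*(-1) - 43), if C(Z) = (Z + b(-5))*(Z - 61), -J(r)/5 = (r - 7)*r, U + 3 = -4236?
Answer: -10660459/298350 ≈ -35.731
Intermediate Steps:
U = -4239 (U = -3 - 4236 = -4239)
J(r) = -5*r*(-7 + r) (J(r) = -5*(r - 7)*r = -5*(-7 + r)*r = -5*r*(-7 + r))
C(Z) = (-61 + Z)*(-5 + Z) (C(Z) = (Z - 5)*(Z - 61) = (-5 + Z)*(-61 + Z) = (-61 + Z)*(-5 + Z))
U/J(-78) + C(108)/(92*(-1) - 43) = -4239*(-1/(390*(7 - 1*(-78)))) + (305 + 108² - 66*108)/(92*(-1) - 43) = -4239*(-1/(390*(7 + 78))) + (305 + 11664 - 7128)/(-92 - 43) = -4239/(5*(-78)*85) + 4841/(-135) = -4239/(-33150) + 4841*(-1/135) = -4239*(-1/33150) - 4841/135 = 1413/11050 - 4841/135 = -10660459/298350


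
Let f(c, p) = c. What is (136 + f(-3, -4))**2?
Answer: 17689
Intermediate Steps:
(136 + f(-3, -4))**2 = (136 - 3)**2 = 133**2 = 17689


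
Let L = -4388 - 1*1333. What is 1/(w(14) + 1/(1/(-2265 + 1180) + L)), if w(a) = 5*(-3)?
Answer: -6207286/93110375 ≈ -0.066666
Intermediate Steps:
w(a) = -15
L = -5721 (L = -4388 - 1333 = -5721)
1/(w(14) + 1/(1/(-2265 + 1180) + L)) = 1/(-15 + 1/(1/(-2265 + 1180) - 5721)) = 1/(-15 + 1/(1/(-1085) - 5721)) = 1/(-15 + 1/(-1/1085 - 5721)) = 1/(-15 + 1/(-6207286/1085)) = 1/(-15 - 1085/6207286) = 1/(-93110375/6207286) = -6207286/93110375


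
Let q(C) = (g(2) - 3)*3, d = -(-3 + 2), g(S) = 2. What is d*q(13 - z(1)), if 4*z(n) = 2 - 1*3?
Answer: -3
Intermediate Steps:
z(n) = -1/4 (z(n) = (2 - 1*3)/4 = (2 - 3)/4 = (1/4)*(-1) = -1/4)
d = 1 (d = -1*(-1) = 1)
q(C) = -3 (q(C) = (2 - 3)*3 = -1*3 = -3)
d*q(13 - z(1)) = 1*(-3) = -3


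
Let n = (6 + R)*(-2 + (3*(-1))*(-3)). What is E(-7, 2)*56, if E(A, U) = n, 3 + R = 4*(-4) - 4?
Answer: -6664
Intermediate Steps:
R = -23 (R = -3 + (4*(-4) - 4) = -3 + (-16 - 4) = -3 - 20 = -23)
n = -119 (n = (6 - 23)*(-2 + (3*(-1))*(-3)) = -17*(-2 - 3*(-3)) = -17*(-2 + 9) = -17*7 = -119)
E(A, U) = -119
E(-7, 2)*56 = -119*56 = -6664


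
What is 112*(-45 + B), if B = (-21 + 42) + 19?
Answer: -560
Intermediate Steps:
B = 40 (B = 21 + 19 = 40)
112*(-45 + B) = 112*(-45 + 40) = 112*(-5) = -560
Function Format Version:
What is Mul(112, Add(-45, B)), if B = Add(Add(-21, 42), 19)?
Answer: -560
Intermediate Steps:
B = 40 (B = Add(21, 19) = 40)
Mul(112, Add(-45, B)) = Mul(112, Add(-45, 40)) = Mul(112, -5) = -560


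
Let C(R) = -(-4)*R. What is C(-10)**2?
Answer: 1600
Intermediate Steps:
C(R) = 4*R
C(-10)**2 = (4*(-10))**2 = (-40)**2 = 1600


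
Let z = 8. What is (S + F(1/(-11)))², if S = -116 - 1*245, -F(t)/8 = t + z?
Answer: 21780889/121 ≈ 1.8001e+5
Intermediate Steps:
F(t) = -64 - 8*t (F(t) = -8*(t + 8) = -8*(8 + t) = -64 - 8*t)
S = -361 (S = -116 - 245 = -361)
(S + F(1/(-11)))² = (-361 + (-64 - 8/(-11)))² = (-361 + (-64 - 8*(-1/11)))² = (-361 + (-64 + 8/11))² = (-361 - 696/11)² = (-4667/11)² = 21780889/121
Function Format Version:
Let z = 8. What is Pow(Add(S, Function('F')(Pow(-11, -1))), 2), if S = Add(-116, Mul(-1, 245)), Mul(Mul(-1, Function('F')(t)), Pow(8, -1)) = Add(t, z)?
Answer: Rational(21780889, 121) ≈ 1.8001e+5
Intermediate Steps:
Function('F')(t) = Add(-64, Mul(-8, t)) (Function('F')(t) = Mul(-8, Add(t, 8)) = Mul(-8, Add(8, t)) = Add(-64, Mul(-8, t)))
S = -361 (S = Add(-116, -245) = -361)
Pow(Add(S, Function('F')(Pow(-11, -1))), 2) = Pow(Add(-361, Add(-64, Mul(-8, Pow(-11, -1)))), 2) = Pow(Add(-361, Add(-64, Mul(-8, Rational(-1, 11)))), 2) = Pow(Add(-361, Add(-64, Rational(8, 11))), 2) = Pow(Add(-361, Rational(-696, 11)), 2) = Pow(Rational(-4667, 11), 2) = Rational(21780889, 121)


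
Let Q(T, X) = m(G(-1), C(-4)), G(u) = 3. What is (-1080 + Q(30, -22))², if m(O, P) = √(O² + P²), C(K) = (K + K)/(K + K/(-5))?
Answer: (2160 - √61)²/4 ≈ 1.1580e+6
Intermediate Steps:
C(K) = 5/2 (C(K) = (2*K)/(K + K*(-⅕)) = (2*K)/(K - K/5) = (2*K)/((4*K/5)) = (2*K)*(5/(4*K)) = 5/2)
Q(T, X) = √61/2 (Q(T, X) = √(3² + (5/2)²) = √(9 + 25/4) = √(61/4) = √61/2)
(-1080 + Q(30, -22))² = (-1080 + √61/2)²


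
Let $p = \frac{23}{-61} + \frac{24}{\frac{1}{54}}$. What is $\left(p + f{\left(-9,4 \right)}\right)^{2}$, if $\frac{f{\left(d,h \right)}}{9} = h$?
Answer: $\frac{6598150441}{3721} \approx 1.7732 \cdot 10^{6}$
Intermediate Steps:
$f{\left(d,h \right)} = 9 h$
$p = \frac{79033}{61}$ ($p = 23 \left(- \frac{1}{61}\right) + 24 \frac{1}{\frac{1}{54}} = - \frac{23}{61} + 24 \cdot 54 = - \frac{23}{61} + 1296 = \frac{79033}{61} \approx 1295.6$)
$\left(p + f{\left(-9,4 \right)}\right)^{2} = \left(\frac{79033}{61} + 9 \cdot 4\right)^{2} = \left(\frac{79033}{61} + 36\right)^{2} = \left(\frac{81229}{61}\right)^{2} = \frac{6598150441}{3721}$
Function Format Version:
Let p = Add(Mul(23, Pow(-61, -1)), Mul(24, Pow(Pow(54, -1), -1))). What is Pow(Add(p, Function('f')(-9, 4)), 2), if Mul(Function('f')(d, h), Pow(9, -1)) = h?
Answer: Rational(6598150441, 3721) ≈ 1.7732e+6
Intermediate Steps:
Function('f')(d, h) = Mul(9, h)
p = Rational(79033, 61) (p = Add(Mul(23, Rational(-1, 61)), Mul(24, Pow(Rational(1, 54), -1))) = Add(Rational(-23, 61), Mul(24, 54)) = Add(Rational(-23, 61), 1296) = Rational(79033, 61) ≈ 1295.6)
Pow(Add(p, Function('f')(-9, 4)), 2) = Pow(Add(Rational(79033, 61), Mul(9, 4)), 2) = Pow(Add(Rational(79033, 61), 36), 2) = Pow(Rational(81229, 61), 2) = Rational(6598150441, 3721)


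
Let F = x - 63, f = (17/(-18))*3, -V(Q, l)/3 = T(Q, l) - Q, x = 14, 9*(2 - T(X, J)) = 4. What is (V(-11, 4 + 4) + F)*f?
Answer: 2210/9 ≈ 245.56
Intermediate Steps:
T(X, J) = 14/9 (T(X, J) = 2 - ⅑*4 = 2 - 4/9 = 14/9)
V(Q, l) = -14/3 + 3*Q (V(Q, l) = -3*(14/9 - Q) = -14/3 + 3*Q)
f = -17/6 (f = (17*(-1/18))*3 = -17/18*3 = -17/6 ≈ -2.8333)
F = -49 (F = 14 - 63 = -49)
(V(-11, 4 + 4) + F)*f = ((-14/3 + 3*(-11)) - 49)*(-17/6) = ((-14/3 - 33) - 49)*(-17/6) = (-113/3 - 49)*(-17/6) = -260/3*(-17/6) = 2210/9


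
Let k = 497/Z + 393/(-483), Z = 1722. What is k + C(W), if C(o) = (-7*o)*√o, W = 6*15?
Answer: -20795/39606 - 1890*√10 ≈ -5977.2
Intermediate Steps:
W = 90
C(o) = -7*o^(3/2)
k = -20795/39606 (k = 497/1722 + 393/(-483) = 497*(1/1722) + 393*(-1/483) = 71/246 - 131/161 = -20795/39606 ≈ -0.52505)
k + C(W) = -20795/39606 - 1890*√10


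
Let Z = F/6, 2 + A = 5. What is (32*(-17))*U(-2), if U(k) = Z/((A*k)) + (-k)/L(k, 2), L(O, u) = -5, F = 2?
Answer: 11152/45 ≈ 247.82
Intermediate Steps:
A = 3 (A = -2 + 5 = 3)
Z = 1/3 (Z = 2/6 = 2*(1/6) = 1/3 ≈ 0.33333)
U(k) = k/5 + 1/(9*k) (U(k) = 1/(3*((3*k))) - k/(-5) = (1/(3*k))/3 - k*(-1/5) = 1/(9*k) + k/5 = k/5 + 1/(9*k))
(32*(-17))*U(-2) = (32*(-17))*((1/5)*(-2) + (1/9)/(-2)) = -544*(-2/5 + (1/9)*(-1/2)) = -544*(-2/5 - 1/18) = -544*(-41/90) = 11152/45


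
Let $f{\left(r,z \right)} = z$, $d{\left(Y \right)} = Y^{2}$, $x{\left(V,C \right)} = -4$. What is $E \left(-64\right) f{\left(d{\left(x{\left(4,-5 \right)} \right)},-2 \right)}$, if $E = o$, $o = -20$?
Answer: $-2560$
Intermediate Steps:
$E = -20$
$E \left(-64\right) f{\left(d{\left(x{\left(4,-5 \right)} \right)},-2 \right)} = \left(-20\right) \left(-64\right) \left(-2\right) = 1280 \left(-2\right) = -2560$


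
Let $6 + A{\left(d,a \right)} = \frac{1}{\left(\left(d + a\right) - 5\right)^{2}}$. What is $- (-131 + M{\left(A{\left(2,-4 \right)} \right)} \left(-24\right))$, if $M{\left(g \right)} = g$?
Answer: $- \frac{613}{49} \approx -12.51$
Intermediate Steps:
$A{\left(d,a \right)} = -6 + \frac{1}{\left(-5 + a + d\right)^{2}}$ ($A{\left(d,a \right)} = -6 + \frac{1}{\left(\left(d + a\right) - 5\right)^{2}} = -6 + \frac{1}{\left(\left(a + d\right) - 5\right)^{2}} = -6 + \frac{1}{\left(-5 + a + d\right)^{2}}$)
$- (-131 + M{\left(A{\left(2,-4 \right)} \right)} \left(-24\right)) = - (-131 + \left(-6 + \frac{1}{\left(-5 - 4 + 2\right)^{2}}\right) \left(-24\right)) = - (-131 + \left(-6 + \frac{1}{49}\right) \left(-24\right)) = - (-131 - - \frac{7032}{49}) = - (-131 + \frac{7032}{49}) = \left(-1\right) \frac{613}{49} = - \frac{613}{49}$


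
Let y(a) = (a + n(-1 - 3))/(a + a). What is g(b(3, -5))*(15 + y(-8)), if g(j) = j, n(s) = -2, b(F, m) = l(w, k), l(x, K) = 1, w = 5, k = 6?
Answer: 125/8 ≈ 15.625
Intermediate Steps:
b(F, m) = 1
y(a) = (-2 + a)/(2*a) (y(a) = (a - 2)/(a + a) = (-2 + a)/((2*a)) = (-2 + a)*(1/(2*a)) = (-2 + a)/(2*a))
g(b(3, -5))*(15 + y(-8)) = 1*(15 + (½)*(-2 - 8)/(-8)) = 1*(15 + (½)*(-⅛)*(-10)) = 1*(15 + 5/8) = 1*(125/8) = 125/8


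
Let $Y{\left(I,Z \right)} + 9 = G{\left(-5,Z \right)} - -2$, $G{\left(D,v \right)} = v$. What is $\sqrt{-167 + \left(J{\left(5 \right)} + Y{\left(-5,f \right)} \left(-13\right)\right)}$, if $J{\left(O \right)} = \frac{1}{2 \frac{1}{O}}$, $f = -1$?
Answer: $\frac{11 i \sqrt{2}}{2} \approx 7.7782 i$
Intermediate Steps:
$Y{\left(I,Z \right)} = -7 + Z$ ($Y{\left(I,Z \right)} = -9 + \left(Z - -2\right) = -9 + \left(Z + 2\right) = -9 + \left(2 + Z\right) = -7 + Z$)
$J{\left(O \right)} = \frac{O}{2}$
$\sqrt{-167 + \left(J{\left(5 \right)} + Y{\left(-5,f \right)} \left(-13\right)\right)} = \sqrt{-167 + \left(\frac{1}{2} \cdot 5 + \left(-7 - 1\right) \left(-13\right)\right)} = \sqrt{-167 + \left(\frac{5}{2} - -104\right)} = \sqrt{-167 + \left(\frac{5}{2} + 104\right)} = \sqrt{-167 + \frac{213}{2}} = \sqrt{- \frac{121}{2}} = \frac{11 i \sqrt{2}}{2}$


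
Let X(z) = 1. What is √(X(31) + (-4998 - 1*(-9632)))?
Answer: 3*√515 ≈ 68.081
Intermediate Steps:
√(X(31) + (-4998 - 1*(-9632))) = √(1 + (-4998 - 1*(-9632))) = √(1 + (-4998 + 9632)) = √(1 + 4634) = √4635 = 3*√515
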